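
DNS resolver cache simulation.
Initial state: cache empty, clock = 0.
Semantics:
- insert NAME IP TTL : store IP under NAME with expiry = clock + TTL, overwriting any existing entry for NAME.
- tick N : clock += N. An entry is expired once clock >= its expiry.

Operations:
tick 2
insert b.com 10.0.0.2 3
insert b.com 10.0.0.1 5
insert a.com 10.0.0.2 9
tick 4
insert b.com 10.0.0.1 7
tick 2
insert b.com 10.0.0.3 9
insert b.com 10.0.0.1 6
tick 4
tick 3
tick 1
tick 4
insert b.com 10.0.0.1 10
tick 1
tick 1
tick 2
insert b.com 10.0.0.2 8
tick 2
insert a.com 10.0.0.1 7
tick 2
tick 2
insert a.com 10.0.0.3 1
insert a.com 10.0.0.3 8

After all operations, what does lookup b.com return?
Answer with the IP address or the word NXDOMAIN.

Op 1: tick 2 -> clock=2.
Op 2: insert b.com -> 10.0.0.2 (expiry=2+3=5). clock=2
Op 3: insert b.com -> 10.0.0.1 (expiry=2+5=7). clock=2
Op 4: insert a.com -> 10.0.0.2 (expiry=2+9=11). clock=2
Op 5: tick 4 -> clock=6.
Op 6: insert b.com -> 10.0.0.1 (expiry=6+7=13). clock=6
Op 7: tick 2 -> clock=8.
Op 8: insert b.com -> 10.0.0.3 (expiry=8+9=17). clock=8
Op 9: insert b.com -> 10.0.0.1 (expiry=8+6=14). clock=8
Op 10: tick 4 -> clock=12. purged={a.com}
Op 11: tick 3 -> clock=15. purged={b.com}
Op 12: tick 1 -> clock=16.
Op 13: tick 4 -> clock=20.
Op 14: insert b.com -> 10.0.0.1 (expiry=20+10=30). clock=20
Op 15: tick 1 -> clock=21.
Op 16: tick 1 -> clock=22.
Op 17: tick 2 -> clock=24.
Op 18: insert b.com -> 10.0.0.2 (expiry=24+8=32). clock=24
Op 19: tick 2 -> clock=26.
Op 20: insert a.com -> 10.0.0.1 (expiry=26+7=33). clock=26
Op 21: tick 2 -> clock=28.
Op 22: tick 2 -> clock=30.
Op 23: insert a.com -> 10.0.0.3 (expiry=30+1=31). clock=30
Op 24: insert a.com -> 10.0.0.3 (expiry=30+8=38). clock=30
lookup b.com: present, ip=10.0.0.2 expiry=32 > clock=30

Answer: 10.0.0.2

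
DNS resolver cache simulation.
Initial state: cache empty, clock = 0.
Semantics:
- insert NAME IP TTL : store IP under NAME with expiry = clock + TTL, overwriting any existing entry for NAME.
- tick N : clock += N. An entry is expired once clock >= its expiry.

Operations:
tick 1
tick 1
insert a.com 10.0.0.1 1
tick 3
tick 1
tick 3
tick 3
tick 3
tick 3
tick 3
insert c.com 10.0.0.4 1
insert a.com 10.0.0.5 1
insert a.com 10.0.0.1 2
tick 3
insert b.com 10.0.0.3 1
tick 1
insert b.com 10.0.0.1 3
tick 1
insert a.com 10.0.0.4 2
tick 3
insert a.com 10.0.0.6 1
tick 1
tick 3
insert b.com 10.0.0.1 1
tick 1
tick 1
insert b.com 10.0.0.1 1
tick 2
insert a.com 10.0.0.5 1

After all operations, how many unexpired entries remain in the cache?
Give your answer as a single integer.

Answer: 1

Derivation:
Op 1: tick 1 -> clock=1.
Op 2: tick 1 -> clock=2.
Op 3: insert a.com -> 10.0.0.1 (expiry=2+1=3). clock=2
Op 4: tick 3 -> clock=5. purged={a.com}
Op 5: tick 1 -> clock=6.
Op 6: tick 3 -> clock=9.
Op 7: tick 3 -> clock=12.
Op 8: tick 3 -> clock=15.
Op 9: tick 3 -> clock=18.
Op 10: tick 3 -> clock=21.
Op 11: insert c.com -> 10.0.0.4 (expiry=21+1=22). clock=21
Op 12: insert a.com -> 10.0.0.5 (expiry=21+1=22). clock=21
Op 13: insert a.com -> 10.0.0.1 (expiry=21+2=23). clock=21
Op 14: tick 3 -> clock=24. purged={a.com,c.com}
Op 15: insert b.com -> 10.0.0.3 (expiry=24+1=25). clock=24
Op 16: tick 1 -> clock=25. purged={b.com}
Op 17: insert b.com -> 10.0.0.1 (expiry=25+3=28). clock=25
Op 18: tick 1 -> clock=26.
Op 19: insert a.com -> 10.0.0.4 (expiry=26+2=28). clock=26
Op 20: tick 3 -> clock=29. purged={a.com,b.com}
Op 21: insert a.com -> 10.0.0.6 (expiry=29+1=30). clock=29
Op 22: tick 1 -> clock=30. purged={a.com}
Op 23: tick 3 -> clock=33.
Op 24: insert b.com -> 10.0.0.1 (expiry=33+1=34). clock=33
Op 25: tick 1 -> clock=34. purged={b.com}
Op 26: tick 1 -> clock=35.
Op 27: insert b.com -> 10.0.0.1 (expiry=35+1=36). clock=35
Op 28: tick 2 -> clock=37. purged={b.com}
Op 29: insert a.com -> 10.0.0.5 (expiry=37+1=38). clock=37
Final cache (unexpired): {a.com} -> size=1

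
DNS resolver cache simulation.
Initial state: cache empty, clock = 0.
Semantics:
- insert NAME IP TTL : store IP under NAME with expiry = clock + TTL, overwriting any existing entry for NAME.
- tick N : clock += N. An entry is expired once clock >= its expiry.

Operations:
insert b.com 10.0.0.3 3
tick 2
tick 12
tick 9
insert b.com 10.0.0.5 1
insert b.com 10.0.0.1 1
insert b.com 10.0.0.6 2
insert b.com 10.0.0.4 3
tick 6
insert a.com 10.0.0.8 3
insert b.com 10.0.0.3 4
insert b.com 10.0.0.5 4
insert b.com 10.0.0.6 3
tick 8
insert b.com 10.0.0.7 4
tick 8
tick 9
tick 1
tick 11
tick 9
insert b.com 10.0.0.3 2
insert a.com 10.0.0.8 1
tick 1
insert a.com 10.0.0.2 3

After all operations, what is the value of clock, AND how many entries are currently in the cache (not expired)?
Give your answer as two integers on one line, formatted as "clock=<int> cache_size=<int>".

Answer: clock=76 cache_size=2

Derivation:
Op 1: insert b.com -> 10.0.0.3 (expiry=0+3=3). clock=0
Op 2: tick 2 -> clock=2.
Op 3: tick 12 -> clock=14. purged={b.com}
Op 4: tick 9 -> clock=23.
Op 5: insert b.com -> 10.0.0.5 (expiry=23+1=24). clock=23
Op 6: insert b.com -> 10.0.0.1 (expiry=23+1=24). clock=23
Op 7: insert b.com -> 10.0.0.6 (expiry=23+2=25). clock=23
Op 8: insert b.com -> 10.0.0.4 (expiry=23+3=26). clock=23
Op 9: tick 6 -> clock=29. purged={b.com}
Op 10: insert a.com -> 10.0.0.8 (expiry=29+3=32). clock=29
Op 11: insert b.com -> 10.0.0.3 (expiry=29+4=33). clock=29
Op 12: insert b.com -> 10.0.0.5 (expiry=29+4=33). clock=29
Op 13: insert b.com -> 10.0.0.6 (expiry=29+3=32). clock=29
Op 14: tick 8 -> clock=37. purged={a.com,b.com}
Op 15: insert b.com -> 10.0.0.7 (expiry=37+4=41). clock=37
Op 16: tick 8 -> clock=45. purged={b.com}
Op 17: tick 9 -> clock=54.
Op 18: tick 1 -> clock=55.
Op 19: tick 11 -> clock=66.
Op 20: tick 9 -> clock=75.
Op 21: insert b.com -> 10.0.0.3 (expiry=75+2=77). clock=75
Op 22: insert a.com -> 10.0.0.8 (expiry=75+1=76). clock=75
Op 23: tick 1 -> clock=76. purged={a.com}
Op 24: insert a.com -> 10.0.0.2 (expiry=76+3=79). clock=76
Final clock = 76
Final cache (unexpired): {a.com,b.com} -> size=2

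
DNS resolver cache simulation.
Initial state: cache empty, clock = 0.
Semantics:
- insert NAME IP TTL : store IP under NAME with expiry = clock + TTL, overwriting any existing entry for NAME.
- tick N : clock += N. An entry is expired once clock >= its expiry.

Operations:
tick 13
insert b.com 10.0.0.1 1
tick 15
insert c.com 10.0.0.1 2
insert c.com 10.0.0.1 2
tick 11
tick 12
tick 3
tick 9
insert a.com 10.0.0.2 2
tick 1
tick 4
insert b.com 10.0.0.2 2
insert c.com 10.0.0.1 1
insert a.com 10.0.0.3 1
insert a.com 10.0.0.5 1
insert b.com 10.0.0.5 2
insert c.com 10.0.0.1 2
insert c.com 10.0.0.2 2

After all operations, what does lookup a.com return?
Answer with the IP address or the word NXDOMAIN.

Answer: 10.0.0.5

Derivation:
Op 1: tick 13 -> clock=13.
Op 2: insert b.com -> 10.0.0.1 (expiry=13+1=14). clock=13
Op 3: tick 15 -> clock=28. purged={b.com}
Op 4: insert c.com -> 10.0.0.1 (expiry=28+2=30). clock=28
Op 5: insert c.com -> 10.0.0.1 (expiry=28+2=30). clock=28
Op 6: tick 11 -> clock=39. purged={c.com}
Op 7: tick 12 -> clock=51.
Op 8: tick 3 -> clock=54.
Op 9: tick 9 -> clock=63.
Op 10: insert a.com -> 10.0.0.2 (expiry=63+2=65). clock=63
Op 11: tick 1 -> clock=64.
Op 12: tick 4 -> clock=68. purged={a.com}
Op 13: insert b.com -> 10.0.0.2 (expiry=68+2=70). clock=68
Op 14: insert c.com -> 10.0.0.1 (expiry=68+1=69). clock=68
Op 15: insert a.com -> 10.0.0.3 (expiry=68+1=69). clock=68
Op 16: insert a.com -> 10.0.0.5 (expiry=68+1=69). clock=68
Op 17: insert b.com -> 10.0.0.5 (expiry=68+2=70). clock=68
Op 18: insert c.com -> 10.0.0.1 (expiry=68+2=70). clock=68
Op 19: insert c.com -> 10.0.0.2 (expiry=68+2=70). clock=68
lookup a.com: present, ip=10.0.0.5 expiry=69 > clock=68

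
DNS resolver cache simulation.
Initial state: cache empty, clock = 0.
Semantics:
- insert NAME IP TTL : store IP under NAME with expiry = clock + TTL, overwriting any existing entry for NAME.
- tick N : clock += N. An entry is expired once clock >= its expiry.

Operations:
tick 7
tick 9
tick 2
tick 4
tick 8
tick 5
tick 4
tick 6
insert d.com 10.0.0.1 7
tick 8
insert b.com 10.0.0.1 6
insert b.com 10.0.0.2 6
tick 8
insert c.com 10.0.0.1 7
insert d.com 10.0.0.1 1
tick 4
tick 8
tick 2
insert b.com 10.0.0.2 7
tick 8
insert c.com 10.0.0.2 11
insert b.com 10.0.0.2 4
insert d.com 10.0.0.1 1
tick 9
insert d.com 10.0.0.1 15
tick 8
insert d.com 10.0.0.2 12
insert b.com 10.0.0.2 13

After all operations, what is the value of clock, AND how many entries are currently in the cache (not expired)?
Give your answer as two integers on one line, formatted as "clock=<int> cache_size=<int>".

Op 1: tick 7 -> clock=7.
Op 2: tick 9 -> clock=16.
Op 3: tick 2 -> clock=18.
Op 4: tick 4 -> clock=22.
Op 5: tick 8 -> clock=30.
Op 6: tick 5 -> clock=35.
Op 7: tick 4 -> clock=39.
Op 8: tick 6 -> clock=45.
Op 9: insert d.com -> 10.0.0.1 (expiry=45+7=52). clock=45
Op 10: tick 8 -> clock=53. purged={d.com}
Op 11: insert b.com -> 10.0.0.1 (expiry=53+6=59). clock=53
Op 12: insert b.com -> 10.0.0.2 (expiry=53+6=59). clock=53
Op 13: tick 8 -> clock=61. purged={b.com}
Op 14: insert c.com -> 10.0.0.1 (expiry=61+7=68). clock=61
Op 15: insert d.com -> 10.0.0.1 (expiry=61+1=62). clock=61
Op 16: tick 4 -> clock=65. purged={d.com}
Op 17: tick 8 -> clock=73. purged={c.com}
Op 18: tick 2 -> clock=75.
Op 19: insert b.com -> 10.0.0.2 (expiry=75+7=82). clock=75
Op 20: tick 8 -> clock=83. purged={b.com}
Op 21: insert c.com -> 10.0.0.2 (expiry=83+11=94). clock=83
Op 22: insert b.com -> 10.0.0.2 (expiry=83+4=87). clock=83
Op 23: insert d.com -> 10.0.0.1 (expiry=83+1=84). clock=83
Op 24: tick 9 -> clock=92. purged={b.com,d.com}
Op 25: insert d.com -> 10.0.0.1 (expiry=92+15=107). clock=92
Op 26: tick 8 -> clock=100. purged={c.com}
Op 27: insert d.com -> 10.0.0.2 (expiry=100+12=112). clock=100
Op 28: insert b.com -> 10.0.0.2 (expiry=100+13=113). clock=100
Final clock = 100
Final cache (unexpired): {b.com,d.com} -> size=2

Answer: clock=100 cache_size=2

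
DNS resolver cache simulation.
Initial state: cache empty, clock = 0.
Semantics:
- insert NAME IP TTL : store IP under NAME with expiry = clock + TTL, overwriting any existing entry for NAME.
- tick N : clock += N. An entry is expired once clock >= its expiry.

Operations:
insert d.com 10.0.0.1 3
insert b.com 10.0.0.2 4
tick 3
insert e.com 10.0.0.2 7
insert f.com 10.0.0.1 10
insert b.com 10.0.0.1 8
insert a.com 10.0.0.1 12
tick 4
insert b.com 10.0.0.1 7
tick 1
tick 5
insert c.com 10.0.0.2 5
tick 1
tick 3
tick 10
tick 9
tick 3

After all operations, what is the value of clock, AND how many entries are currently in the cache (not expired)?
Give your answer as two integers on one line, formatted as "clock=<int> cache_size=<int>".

Op 1: insert d.com -> 10.0.0.1 (expiry=0+3=3). clock=0
Op 2: insert b.com -> 10.0.0.2 (expiry=0+4=4). clock=0
Op 3: tick 3 -> clock=3. purged={d.com}
Op 4: insert e.com -> 10.0.0.2 (expiry=3+7=10). clock=3
Op 5: insert f.com -> 10.0.0.1 (expiry=3+10=13). clock=3
Op 6: insert b.com -> 10.0.0.1 (expiry=3+8=11). clock=3
Op 7: insert a.com -> 10.0.0.1 (expiry=3+12=15). clock=3
Op 8: tick 4 -> clock=7.
Op 9: insert b.com -> 10.0.0.1 (expiry=7+7=14). clock=7
Op 10: tick 1 -> clock=8.
Op 11: tick 5 -> clock=13. purged={e.com,f.com}
Op 12: insert c.com -> 10.0.0.2 (expiry=13+5=18). clock=13
Op 13: tick 1 -> clock=14. purged={b.com}
Op 14: tick 3 -> clock=17. purged={a.com}
Op 15: tick 10 -> clock=27. purged={c.com}
Op 16: tick 9 -> clock=36.
Op 17: tick 3 -> clock=39.
Final clock = 39
Final cache (unexpired): {} -> size=0

Answer: clock=39 cache_size=0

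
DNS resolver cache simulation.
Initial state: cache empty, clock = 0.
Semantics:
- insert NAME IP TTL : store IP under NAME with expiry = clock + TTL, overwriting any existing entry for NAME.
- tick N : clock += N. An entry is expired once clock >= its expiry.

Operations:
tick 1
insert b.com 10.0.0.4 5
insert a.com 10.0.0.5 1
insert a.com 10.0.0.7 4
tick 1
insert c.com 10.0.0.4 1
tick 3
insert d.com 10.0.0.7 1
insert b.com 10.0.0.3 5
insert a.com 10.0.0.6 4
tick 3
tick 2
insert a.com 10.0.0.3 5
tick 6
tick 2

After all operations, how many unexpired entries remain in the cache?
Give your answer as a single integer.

Answer: 0

Derivation:
Op 1: tick 1 -> clock=1.
Op 2: insert b.com -> 10.0.0.4 (expiry=1+5=6). clock=1
Op 3: insert a.com -> 10.0.0.5 (expiry=1+1=2). clock=1
Op 4: insert a.com -> 10.0.0.7 (expiry=1+4=5). clock=1
Op 5: tick 1 -> clock=2.
Op 6: insert c.com -> 10.0.0.4 (expiry=2+1=3). clock=2
Op 7: tick 3 -> clock=5. purged={a.com,c.com}
Op 8: insert d.com -> 10.0.0.7 (expiry=5+1=6). clock=5
Op 9: insert b.com -> 10.0.0.3 (expiry=5+5=10). clock=5
Op 10: insert a.com -> 10.0.0.6 (expiry=5+4=9). clock=5
Op 11: tick 3 -> clock=8. purged={d.com}
Op 12: tick 2 -> clock=10. purged={a.com,b.com}
Op 13: insert a.com -> 10.0.0.3 (expiry=10+5=15). clock=10
Op 14: tick 6 -> clock=16. purged={a.com}
Op 15: tick 2 -> clock=18.
Final cache (unexpired): {} -> size=0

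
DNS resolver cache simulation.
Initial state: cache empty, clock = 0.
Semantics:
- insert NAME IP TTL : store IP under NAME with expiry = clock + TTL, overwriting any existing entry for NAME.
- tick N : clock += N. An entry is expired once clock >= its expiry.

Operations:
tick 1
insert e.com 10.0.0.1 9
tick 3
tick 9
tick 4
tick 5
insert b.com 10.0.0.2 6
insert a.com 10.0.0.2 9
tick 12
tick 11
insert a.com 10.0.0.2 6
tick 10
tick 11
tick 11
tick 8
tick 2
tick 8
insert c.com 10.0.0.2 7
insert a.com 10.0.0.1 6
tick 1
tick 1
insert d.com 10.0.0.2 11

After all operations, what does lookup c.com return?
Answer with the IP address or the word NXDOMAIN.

Op 1: tick 1 -> clock=1.
Op 2: insert e.com -> 10.0.0.1 (expiry=1+9=10). clock=1
Op 3: tick 3 -> clock=4.
Op 4: tick 9 -> clock=13. purged={e.com}
Op 5: tick 4 -> clock=17.
Op 6: tick 5 -> clock=22.
Op 7: insert b.com -> 10.0.0.2 (expiry=22+6=28). clock=22
Op 8: insert a.com -> 10.0.0.2 (expiry=22+9=31). clock=22
Op 9: tick 12 -> clock=34. purged={a.com,b.com}
Op 10: tick 11 -> clock=45.
Op 11: insert a.com -> 10.0.0.2 (expiry=45+6=51). clock=45
Op 12: tick 10 -> clock=55. purged={a.com}
Op 13: tick 11 -> clock=66.
Op 14: tick 11 -> clock=77.
Op 15: tick 8 -> clock=85.
Op 16: tick 2 -> clock=87.
Op 17: tick 8 -> clock=95.
Op 18: insert c.com -> 10.0.0.2 (expiry=95+7=102). clock=95
Op 19: insert a.com -> 10.0.0.1 (expiry=95+6=101). clock=95
Op 20: tick 1 -> clock=96.
Op 21: tick 1 -> clock=97.
Op 22: insert d.com -> 10.0.0.2 (expiry=97+11=108). clock=97
lookup c.com: present, ip=10.0.0.2 expiry=102 > clock=97

Answer: 10.0.0.2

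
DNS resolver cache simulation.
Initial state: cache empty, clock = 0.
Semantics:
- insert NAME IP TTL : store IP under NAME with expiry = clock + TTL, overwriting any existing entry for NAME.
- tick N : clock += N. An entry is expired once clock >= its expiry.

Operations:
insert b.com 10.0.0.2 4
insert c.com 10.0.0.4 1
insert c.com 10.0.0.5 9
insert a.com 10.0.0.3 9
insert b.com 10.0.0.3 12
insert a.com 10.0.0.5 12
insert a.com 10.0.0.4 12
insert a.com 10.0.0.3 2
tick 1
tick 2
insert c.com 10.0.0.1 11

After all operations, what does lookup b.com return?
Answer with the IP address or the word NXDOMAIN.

Answer: 10.0.0.3

Derivation:
Op 1: insert b.com -> 10.0.0.2 (expiry=0+4=4). clock=0
Op 2: insert c.com -> 10.0.0.4 (expiry=0+1=1). clock=0
Op 3: insert c.com -> 10.0.0.5 (expiry=0+9=9). clock=0
Op 4: insert a.com -> 10.0.0.3 (expiry=0+9=9). clock=0
Op 5: insert b.com -> 10.0.0.3 (expiry=0+12=12). clock=0
Op 6: insert a.com -> 10.0.0.5 (expiry=0+12=12). clock=0
Op 7: insert a.com -> 10.0.0.4 (expiry=0+12=12). clock=0
Op 8: insert a.com -> 10.0.0.3 (expiry=0+2=2). clock=0
Op 9: tick 1 -> clock=1.
Op 10: tick 2 -> clock=3. purged={a.com}
Op 11: insert c.com -> 10.0.0.1 (expiry=3+11=14). clock=3
lookup b.com: present, ip=10.0.0.3 expiry=12 > clock=3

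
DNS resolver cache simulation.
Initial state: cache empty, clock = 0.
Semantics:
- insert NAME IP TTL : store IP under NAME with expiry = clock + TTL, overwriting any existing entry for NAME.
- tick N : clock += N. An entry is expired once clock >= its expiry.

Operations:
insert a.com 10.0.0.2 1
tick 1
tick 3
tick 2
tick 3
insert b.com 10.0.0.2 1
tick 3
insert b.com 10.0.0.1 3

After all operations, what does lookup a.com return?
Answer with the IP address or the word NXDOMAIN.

Answer: NXDOMAIN

Derivation:
Op 1: insert a.com -> 10.0.0.2 (expiry=0+1=1). clock=0
Op 2: tick 1 -> clock=1. purged={a.com}
Op 3: tick 3 -> clock=4.
Op 4: tick 2 -> clock=6.
Op 5: tick 3 -> clock=9.
Op 6: insert b.com -> 10.0.0.2 (expiry=9+1=10). clock=9
Op 7: tick 3 -> clock=12. purged={b.com}
Op 8: insert b.com -> 10.0.0.1 (expiry=12+3=15). clock=12
lookup a.com: not in cache (expired or never inserted)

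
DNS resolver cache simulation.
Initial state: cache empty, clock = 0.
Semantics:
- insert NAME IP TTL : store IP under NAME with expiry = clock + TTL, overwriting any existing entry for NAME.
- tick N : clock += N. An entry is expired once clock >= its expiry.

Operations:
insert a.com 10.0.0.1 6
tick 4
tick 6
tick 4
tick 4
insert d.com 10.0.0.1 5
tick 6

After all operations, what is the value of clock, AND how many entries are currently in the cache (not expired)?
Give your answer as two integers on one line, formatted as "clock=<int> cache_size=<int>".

Op 1: insert a.com -> 10.0.0.1 (expiry=0+6=6). clock=0
Op 2: tick 4 -> clock=4.
Op 3: tick 6 -> clock=10. purged={a.com}
Op 4: tick 4 -> clock=14.
Op 5: tick 4 -> clock=18.
Op 6: insert d.com -> 10.0.0.1 (expiry=18+5=23). clock=18
Op 7: tick 6 -> clock=24. purged={d.com}
Final clock = 24
Final cache (unexpired): {} -> size=0

Answer: clock=24 cache_size=0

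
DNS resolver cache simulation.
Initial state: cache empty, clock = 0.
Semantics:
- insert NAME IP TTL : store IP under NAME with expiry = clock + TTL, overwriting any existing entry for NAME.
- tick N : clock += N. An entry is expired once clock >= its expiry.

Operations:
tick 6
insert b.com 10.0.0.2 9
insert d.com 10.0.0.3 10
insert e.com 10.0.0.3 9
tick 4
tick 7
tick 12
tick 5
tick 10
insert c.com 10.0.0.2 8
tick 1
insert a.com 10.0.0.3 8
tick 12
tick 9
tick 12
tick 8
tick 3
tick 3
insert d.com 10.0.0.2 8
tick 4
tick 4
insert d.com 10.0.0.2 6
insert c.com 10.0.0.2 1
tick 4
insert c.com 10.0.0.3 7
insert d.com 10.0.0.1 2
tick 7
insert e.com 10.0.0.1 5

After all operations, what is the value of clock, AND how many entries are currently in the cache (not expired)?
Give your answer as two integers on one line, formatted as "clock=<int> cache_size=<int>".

Op 1: tick 6 -> clock=6.
Op 2: insert b.com -> 10.0.0.2 (expiry=6+9=15). clock=6
Op 3: insert d.com -> 10.0.0.3 (expiry=6+10=16). clock=6
Op 4: insert e.com -> 10.0.0.3 (expiry=6+9=15). clock=6
Op 5: tick 4 -> clock=10.
Op 6: tick 7 -> clock=17. purged={b.com,d.com,e.com}
Op 7: tick 12 -> clock=29.
Op 8: tick 5 -> clock=34.
Op 9: tick 10 -> clock=44.
Op 10: insert c.com -> 10.0.0.2 (expiry=44+8=52). clock=44
Op 11: tick 1 -> clock=45.
Op 12: insert a.com -> 10.0.0.3 (expiry=45+8=53). clock=45
Op 13: tick 12 -> clock=57. purged={a.com,c.com}
Op 14: tick 9 -> clock=66.
Op 15: tick 12 -> clock=78.
Op 16: tick 8 -> clock=86.
Op 17: tick 3 -> clock=89.
Op 18: tick 3 -> clock=92.
Op 19: insert d.com -> 10.0.0.2 (expiry=92+8=100). clock=92
Op 20: tick 4 -> clock=96.
Op 21: tick 4 -> clock=100. purged={d.com}
Op 22: insert d.com -> 10.0.0.2 (expiry=100+6=106). clock=100
Op 23: insert c.com -> 10.0.0.2 (expiry=100+1=101). clock=100
Op 24: tick 4 -> clock=104. purged={c.com}
Op 25: insert c.com -> 10.0.0.3 (expiry=104+7=111). clock=104
Op 26: insert d.com -> 10.0.0.1 (expiry=104+2=106). clock=104
Op 27: tick 7 -> clock=111. purged={c.com,d.com}
Op 28: insert e.com -> 10.0.0.1 (expiry=111+5=116). clock=111
Final clock = 111
Final cache (unexpired): {e.com} -> size=1

Answer: clock=111 cache_size=1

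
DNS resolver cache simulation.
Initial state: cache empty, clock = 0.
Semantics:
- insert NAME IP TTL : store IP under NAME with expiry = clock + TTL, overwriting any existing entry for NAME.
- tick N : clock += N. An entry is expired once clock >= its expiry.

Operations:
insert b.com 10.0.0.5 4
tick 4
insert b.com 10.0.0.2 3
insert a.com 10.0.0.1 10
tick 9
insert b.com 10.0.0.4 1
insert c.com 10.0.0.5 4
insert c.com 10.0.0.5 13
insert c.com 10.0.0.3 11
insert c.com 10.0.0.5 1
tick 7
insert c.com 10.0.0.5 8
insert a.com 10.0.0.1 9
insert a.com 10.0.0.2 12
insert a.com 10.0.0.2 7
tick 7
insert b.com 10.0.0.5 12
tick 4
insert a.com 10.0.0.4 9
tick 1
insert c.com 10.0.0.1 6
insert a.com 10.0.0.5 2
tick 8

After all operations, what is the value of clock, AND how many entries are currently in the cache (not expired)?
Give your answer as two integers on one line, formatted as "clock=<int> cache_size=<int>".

Op 1: insert b.com -> 10.0.0.5 (expiry=0+4=4). clock=0
Op 2: tick 4 -> clock=4. purged={b.com}
Op 3: insert b.com -> 10.0.0.2 (expiry=4+3=7). clock=4
Op 4: insert a.com -> 10.0.0.1 (expiry=4+10=14). clock=4
Op 5: tick 9 -> clock=13. purged={b.com}
Op 6: insert b.com -> 10.0.0.4 (expiry=13+1=14). clock=13
Op 7: insert c.com -> 10.0.0.5 (expiry=13+4=17). clock=13
Op 8: insert c.com -> 10.0.0.5 (expiry=13+13=26). clock=13
Op 9: insert c.com -> 10.0.0.3 (expiry=13+11=24). clock=13
Op 10: insert c.com -> 10.0.0.5 (expiry=13+1=14). clock=13
Op 11: tick 7 -> clock=20. purged={a.com,b.com,c.com}
Op 12: insert c.com -> 10.0.0.5 (expiry=20+8=28). clock=20
Op 13: insert a.com -> 10.0.0.1 (expiry=20+9=29). clock=20
Op 14: insert a.com -> 10.0.0.2 (expiry=20+12=32). clock=20
Op 15: insert a.com -> 10.0.0.2 (expiry=20+7=27). clock=20
Op 16: tick 7 -> clock=27. purged={a.com}
Op 17: insert b.com -> 10.0.0.5 (expiry=27+12=39). clock=27
Op 18: tick 4 -> clock=31. purged={c.com}
Op 19: insert a.com -> 10.0.0.4 (expiry=31+9=40). clock=31
Op 20: tick 1 -> clock=32.
Op 21: insert c.com -> 10.0.0.1 (expiry=32+6=38). clock=32
Op 22: insert a.com -> 10.0.0.5 (expiry=32+2=34). clock=32
Op 23: tick 8 -> clock=40. purged={a.com,b.com,c.com}
Final clock = 40
Final cache (unexpired): {} -> size=0

Answer: clock=40 cache_size=0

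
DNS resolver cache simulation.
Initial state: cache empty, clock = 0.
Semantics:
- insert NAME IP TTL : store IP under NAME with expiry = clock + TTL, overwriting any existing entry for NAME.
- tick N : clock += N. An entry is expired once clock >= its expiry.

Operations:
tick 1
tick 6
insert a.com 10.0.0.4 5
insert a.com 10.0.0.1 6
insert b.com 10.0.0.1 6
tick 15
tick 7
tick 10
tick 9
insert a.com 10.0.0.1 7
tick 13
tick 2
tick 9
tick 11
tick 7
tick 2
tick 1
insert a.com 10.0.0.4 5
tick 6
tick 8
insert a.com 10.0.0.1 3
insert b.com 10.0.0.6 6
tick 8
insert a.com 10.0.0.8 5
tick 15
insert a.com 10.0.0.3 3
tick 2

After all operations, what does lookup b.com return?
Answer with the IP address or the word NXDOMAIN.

Answer: NXDOMAIN

Derivation:
Op 1: tick 1 -> clock=1.
Op 2: tick 6 -> clock=7.
Op 3: insert a.com -> 10.0.0.4 (expiry=7+5=12). clock=7
Op 4: insert a.com -> 10.0.0.1 (expiry=7+6=13). clock=7
Op 5: insert b.com -> 10.0.0.1 (expiry=7+6=13). clock=7
Op 6: tick 15 -> clock=22. purged={a.com,b.com}
Op 7: tick 7 -> clock=29.
Op 8: tick 10 -> clock=39.
Op 9: tick 9 -> clock=48.
Op 10: insert a.com -> 10.0.0.1 (expiry=48+7=55). clock=48
Op 11: tick 13 -> clock=61. purged={a.com}
Op 12: tick 2 -> clock=63.
Op 13: tick 9 -> clock=72.
Op 14: tick 11 -> clock=83.
Op 15: tick 7 -> clock=90.
Op 16: tick 2 -> clock=92.
Op 17: tick 1 -> clock=93.
Op 18: insert a.com -> 10.0.0.4 (expiry=93+5=98). clock=93
Op 19: tick 6 -> clock=99. purged={a.com}
Op 20: tick 8 -> clock=107.
Op 21: insert a.com -> 10.0.0.1 (expiry=107+3=110). clock=107
Op 22: insert b.com -> 10.0.0.6 (expiry=107+6=113). clock=107
Op 23: tick 8 -> clock=115. purged={a.com,b.com}
Op 24: insert a.com -> 10.0.0.8 (expiry=115+5=120). clock=115
Op 25: tick 15 -> clock=130. purged={a.com}
Op 26: insert a.com -> 10.0.0.3 (expiry=130+3=133). clock=130
Op 27: tick 2 -> clock=132.
lookup b.com: not in cache (expired or never inserted)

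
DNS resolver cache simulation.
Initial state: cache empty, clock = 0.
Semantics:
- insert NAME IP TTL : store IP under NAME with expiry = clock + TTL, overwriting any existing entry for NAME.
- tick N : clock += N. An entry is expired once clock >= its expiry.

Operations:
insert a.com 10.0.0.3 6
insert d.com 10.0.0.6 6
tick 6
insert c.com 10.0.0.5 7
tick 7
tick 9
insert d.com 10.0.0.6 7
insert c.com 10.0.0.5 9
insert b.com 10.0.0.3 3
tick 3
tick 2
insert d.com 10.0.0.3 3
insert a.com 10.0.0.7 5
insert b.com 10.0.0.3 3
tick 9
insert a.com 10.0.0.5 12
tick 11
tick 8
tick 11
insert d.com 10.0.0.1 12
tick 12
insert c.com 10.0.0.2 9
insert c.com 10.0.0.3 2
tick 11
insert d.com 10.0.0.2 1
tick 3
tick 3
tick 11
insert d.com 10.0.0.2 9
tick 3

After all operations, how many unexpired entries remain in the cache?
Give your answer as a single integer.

Op 1: insert a.com -> 10.0.0.3 (expiry=0+6=6). clock=0
Op 2: insert d.com -> 10.0.0.6 (expiry=0+6=6). clock=0
Op 3: tick 6 -> clock=6. purged={a.com,d.com}
Op 4: insert c.com -> 10.0.0.5 (expiry=6+7=13). clock=6
Op 5: tick 7 -> clock=13. purged={c.com}
Op 6: tick 9 -> clock=22.
Op 7: insert d.com -> 10.0.0.6 (expiry=22+7=29). clock=22
Op 8: insert c.com -> 10.0.0.5 (expiry=22+9=31). clock=22
Op 9: insert b.com -> 10.0.0.3 (expiry=22+3=25). clock=22
Op 10: tick 3 -> clock=25. purged={b.com}
Op 11: tick 2 -> clock=27.
Op 12: insert d.com -> 10.0.0.3 (expiry=27+3=30). clock=27
Op 13: insert a.com -> 10.0.0.7 (expiry=27+5=32). clock=27
Op 14: insert b.com -> 10.0.0.3 (expiry=27+3=30). clock=27
Op 15: tick 9 -> clock=36. purged={a.com,b.com,c.com,d.com}
Op 16: insert a.com -> 10.0.0.5 (expiry=36+12=48). clock=36
Op 17: tick 11 -> clock=47.
Op 18: tick 8 -> clock=55. purged={a.com}
Op 19: tick 11 -> clock=66.
Op 20: insert d.com -> 10.0.0.1 (expiry=66+12=78). clock=66
Op 21: tick 12 -> clock=78. purged={d.com}
Op 22: insert c.com -> 10.0.0.2 (expiry=78+9=87). clock=78
Op 23: insert c.com -> 10.0.0.3 (expiry=78+2=80). clock=78
Op 24: tick 11 -> clock=89. purged={c.com}
Op 25: insert d.com -> 10.0.0.2 (expiry=89+1=90). clock=89
Op 26: tick 3 -> clock=92. purged={d.com}
Op 27: tick 3 -> clock=95.
Op 28: tick 11 -> clock=106.
Op 29: insert d.com -> 10.0.0.2 (expiry=106+9=115). clock=106
Op 30: tick 3 -> clock=109.
Final cache (unexpired): {d.com} -> size=1

Answer: 1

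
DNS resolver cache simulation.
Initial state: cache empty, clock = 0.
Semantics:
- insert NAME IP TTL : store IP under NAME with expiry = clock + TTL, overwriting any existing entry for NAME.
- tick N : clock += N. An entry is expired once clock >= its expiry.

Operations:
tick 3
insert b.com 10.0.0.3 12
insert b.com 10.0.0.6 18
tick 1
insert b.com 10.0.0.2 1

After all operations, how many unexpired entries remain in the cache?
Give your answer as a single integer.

Answer: 1

Derivation:
Op 1: tick 3 -> clock=3.
Op 2: insert b.com -> 10.0.0.3 (expiry=3+12=15). clock=3
Op 3: insert b.com -> 10.0.0.6 (expiry=3+18=21). clock=3
Op 4: tick 1 -> clock=4.
Op 5: insert b.com -> 10.0.0.2 (expiry=4+1=5). clock=4
Final cache (unexpired): {b.com} -> size=1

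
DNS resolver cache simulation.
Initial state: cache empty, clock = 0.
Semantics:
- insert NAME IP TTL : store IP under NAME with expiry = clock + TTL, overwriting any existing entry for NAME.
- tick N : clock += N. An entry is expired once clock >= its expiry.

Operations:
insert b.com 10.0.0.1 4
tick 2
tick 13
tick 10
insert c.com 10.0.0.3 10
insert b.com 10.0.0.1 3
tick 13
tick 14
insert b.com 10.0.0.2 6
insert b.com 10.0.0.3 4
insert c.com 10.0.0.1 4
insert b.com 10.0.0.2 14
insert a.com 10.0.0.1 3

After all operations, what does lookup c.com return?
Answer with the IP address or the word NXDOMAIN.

Answer: 10.0.0.1

Derivation:
Op 1: insert b.com -> 10.0.0.1 (expiry=0+4=4). clock=0
Op 2: tick 2 -> clock=2.
Op 3: tick 13 -> clock=15. purged={b.com}
Op 4: tick 10 -> clock=25.
Op 5: insert c.com -> 10.0.0.3 (expiry=25+10=35). clock=25
Op 6: insert b.com -> 10.0.0.1 (expiry=25+3=28). clock=25
Op 7: tick 13 -> clock=38. purged={b.com,c.com}
Op 8: tick 14 -> clock=52.
Op 9: insert b.com -> 10.0.0.2 (expiry=52+6=58). clock=52
Op 10: insert b.com -> 10.0.0.3 (expiry=52+4=56). clock=52
Op 11: insert c.com -> 10.0.0.1 (expiry=52+4=56). clock=52
Op 12: insert b.com -> 10.0.0.2 (expiry=52+14=66). clock=52
Op 13: insert a.com -> 10.0.0.1 (expiry=52+3=55). clock=52
lookup c.com: present, ip=10.0.0.1 expiry=56 > clock=52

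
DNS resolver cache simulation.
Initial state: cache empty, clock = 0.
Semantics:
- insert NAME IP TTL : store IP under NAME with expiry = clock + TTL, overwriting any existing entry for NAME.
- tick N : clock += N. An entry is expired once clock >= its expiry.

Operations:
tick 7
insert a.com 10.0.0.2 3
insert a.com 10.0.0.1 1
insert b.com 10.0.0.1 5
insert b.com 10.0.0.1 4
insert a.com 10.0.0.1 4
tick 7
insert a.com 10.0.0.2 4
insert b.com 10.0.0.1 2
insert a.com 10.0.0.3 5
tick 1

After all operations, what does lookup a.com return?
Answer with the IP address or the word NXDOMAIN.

Op 1: tick 7 -> clock=7.
Op 2: insert a.com -> 10.0.0.2 (expiry=7+3=10). clock=7
Op 3: insert a.com -> 10.0.0.1 (expiry=7+1=8). clock=7
Op 4: insert b.com -> 10.0.0.1 (expiry=7+5=12). clock=7
Op 5: insert b.com -> 10.0.0.1 (expiry=7+4=11). clock=7
Op 6: insert a.com -> 10.0.0.1 (expiry=7+4=11). clock=7
Op 7: tick 7 -> clock=14. purged={a.com,b.com}
Op 8: insert a.com -> 10.0.0.2 (expiry=14+4=18). clock=14
Op 9: insert b.com -> 10.0.0.1 (expiry=14+2=16). clock=14
Op 10: insert a.com -> 10.0.0.3 (expiry=14+5=19). clock=14
Op 11: tick 1 -> clock=15.
lookup a.com: present, ip=10.0.0.3 expiry=19 > clock=15

Answer: 10.0.0.3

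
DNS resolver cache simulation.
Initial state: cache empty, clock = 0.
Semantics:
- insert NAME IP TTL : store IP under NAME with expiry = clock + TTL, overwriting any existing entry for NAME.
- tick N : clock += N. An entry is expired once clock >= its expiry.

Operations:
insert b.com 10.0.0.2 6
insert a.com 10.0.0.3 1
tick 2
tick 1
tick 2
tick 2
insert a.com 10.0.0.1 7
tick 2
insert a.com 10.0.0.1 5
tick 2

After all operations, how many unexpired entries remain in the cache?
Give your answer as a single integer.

Answer: 1

Derivation:
Op 1: insert b.com -> 10.0.0.2 (expiry=0+6=6). clock=0
Op 2: insert a.com -> 10.0.0.3 (expiry=0+1=1). clock=0
Op 3: tick 2 -> clock=2. purged={a.com}
Op 4: tick 1 -> clock=3.
Op 5: tick 2 -> clock=5.
Op 6: tick 2 -> clock=7. purged={b.com}
Op 7: insert a.com -> 10.0.0.1 (expiry=7+7=14). clock=7
Op 8: tick 2 -> clock=9.
Op 9: insert a.com -> 10.0.0.1 (expiry=9+5=14). clock=9
Op 10: tick 2 -> clock=11.
Final cache (unexpired): {a.com} -> size=1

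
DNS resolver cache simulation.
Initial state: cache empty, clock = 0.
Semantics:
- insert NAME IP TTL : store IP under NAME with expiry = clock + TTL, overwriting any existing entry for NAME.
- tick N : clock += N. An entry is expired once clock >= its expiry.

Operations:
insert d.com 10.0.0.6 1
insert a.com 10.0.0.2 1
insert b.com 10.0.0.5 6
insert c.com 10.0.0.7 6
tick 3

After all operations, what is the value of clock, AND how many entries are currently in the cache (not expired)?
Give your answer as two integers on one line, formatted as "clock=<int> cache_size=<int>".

Answer: clock=3 cache_size=2

Derivation:
Op 1: insert d.com -> 10.0.0.6 (expiry=0+1=1). clock=0
Op 2: insert a.com -> 10.0.0.2 (expiry=0+1=1). clock=0
Op 3: insert b.com -> 10.0.0.5 (expiry=0+6=6). clock=0
Op 4: insert c.com -> 10.0.0.7 (expiry=0+6=6). clock=0
Op 5: tick 3 -> clock=3. purged={a.com,d.com}
Final clock = 3
Final cache (unexpired): {b.com,c.com} -> size=2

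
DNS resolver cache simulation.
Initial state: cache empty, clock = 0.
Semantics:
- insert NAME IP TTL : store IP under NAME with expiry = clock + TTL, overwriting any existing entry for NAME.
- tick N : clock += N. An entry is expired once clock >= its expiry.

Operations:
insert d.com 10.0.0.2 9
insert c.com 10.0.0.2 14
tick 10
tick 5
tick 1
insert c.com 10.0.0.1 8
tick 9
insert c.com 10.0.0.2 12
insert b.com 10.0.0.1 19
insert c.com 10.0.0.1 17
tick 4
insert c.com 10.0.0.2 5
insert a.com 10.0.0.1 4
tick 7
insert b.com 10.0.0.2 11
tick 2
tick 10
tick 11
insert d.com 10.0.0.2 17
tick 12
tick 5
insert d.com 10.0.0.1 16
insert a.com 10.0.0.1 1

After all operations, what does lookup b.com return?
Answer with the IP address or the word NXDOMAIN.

Op 1: insert d.com -> 10.0.0.2 (expiry=0+9=9). clock=0
Op 2: insert c.com -> 10.0.0.2 (expiry=0+14=14). clock=0
Op 3: tick 10 -> clock=10. purged={d.com}
Op 4: tick 5 -> clock=15. purged={c.com}
Op 5: tick 1 -> clock=16.
Op 6: insert c.com -> 10.0.0.1 (expiry=16+8=24). clock=16
Op 7: tick 9 -> clock=25. purged={c.com}
Op 8: insert c.com -> 10.0.0.2 (expiry=25+12=37). clock=25
Op 9: insert b.com -> 10.0.0.1 (expiry=25+19=44). clock=25
Op 10: insert c.com -> 10.0.0.1 (expiry=25+17=42). clock=25
Op 11: tick 4 -> clock=29.
Op 12: insert c.com -> 10.0.0.2 (expiry=29+5=34). clock=29
Op 13: insert a.com -> 10.0.0.1 (expiry=29+4=33). clock=29
Op 14: tick 7 -> clock=36. purged={a.com,c.com}
Op 15: insert b.com -> 10.0.0.2 (expiry=36+11=47). clock=36
Op 16: tick 2 -> clock=38.
Op 17: tick 10 -> clock=48. purged={b.com}
Op 18: tick 11 -> clock=59.
Op 19: insert d.com -> 10.0.0.2 (expiry=59+17=76). clock=59
Op 20: tick 12 -> clock=71.
Op 21: tick 5 -> clock=76. purged={d.com}
Op 22: insert d.com -> 10.0.0.1 (expiry=76+16=92). clock=76
Op 23: insert a.com -> 10.0.0.1 (expiry=76+1=77). clock=76
lookup b.com: not in cache (expired or never inserted)

Answer: NXDOMAIN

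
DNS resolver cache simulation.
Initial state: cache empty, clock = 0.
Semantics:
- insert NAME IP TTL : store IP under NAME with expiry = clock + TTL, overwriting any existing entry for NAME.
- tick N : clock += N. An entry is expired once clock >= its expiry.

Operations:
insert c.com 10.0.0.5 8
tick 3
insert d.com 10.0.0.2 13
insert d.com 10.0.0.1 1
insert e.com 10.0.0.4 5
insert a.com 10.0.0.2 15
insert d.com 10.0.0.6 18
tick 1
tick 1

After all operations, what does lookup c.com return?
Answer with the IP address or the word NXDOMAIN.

Op 1: insert c.com -> 10.0.0.5 (expiry=0+8=8). clock=0
Op 2: tick 3 -> clock=3.
Op 3: insert d.com -> 10.0.0.2 (expiry=3+13=16). clock=3
Op 4: insert d.com -> 10.0.0.1 (expiry=3+1=4). clock=3
Op 5: insert e.com -> 10.0.0.4 (expiry=3+5=8). clock=3
Op 6: insert a.com -> 10.0.0.2 (expiry=3+15=18). clock=3
Op 7: insert d.com -> 10.0.0.6 (expiry=3+18=21). clock=3
Op 8: tick 1 -> clock=4.
Op 9: tick 1 -> clock=5.
lookup c.com: present, ip=10.0.0.5 expiry=8 > clock=5

Answer: 10.0.0.5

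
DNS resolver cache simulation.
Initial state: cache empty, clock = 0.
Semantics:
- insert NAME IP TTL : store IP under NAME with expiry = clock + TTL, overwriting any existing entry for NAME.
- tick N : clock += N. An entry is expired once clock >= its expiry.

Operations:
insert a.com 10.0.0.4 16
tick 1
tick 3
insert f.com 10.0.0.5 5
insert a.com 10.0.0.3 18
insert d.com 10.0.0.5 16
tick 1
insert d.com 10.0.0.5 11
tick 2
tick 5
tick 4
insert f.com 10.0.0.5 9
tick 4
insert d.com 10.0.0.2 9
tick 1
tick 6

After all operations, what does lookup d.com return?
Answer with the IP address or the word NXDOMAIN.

Answer: 10.0.0.2

Derivation:
Op 1: insert a.com -> 10.0.0.4 (expiry=0+16=16). clock=0
Op 2: tick 1 -> clock=1.
Op 3: tick 3 -> clock=4.
Op 4: insert f.com -> 10.0.0.5 (expiry=4+5=9). clock=4
Op 5: insert a.com -> 10.0.0.3 (expiry=4+18=22). clock=4
Op 6: insert d.com -> 10.0.0.5 (expiry=4+16=20). clock=4
Op 7: tick 1 -> clock=5.
Op 8: insert d.com -> 10.0.0.5 (expiry=5+11=16). clock=5
Op 9: tick 2 -> clock=7.
Op 10: tick 5 -> clock=12. purged={f.com}
Op 11: tick 4 -> clock=16. purged={d.com}
Op 12: insert f.com -> 10.0.0.5 (expiry=16+9=25). clock=16
Op 13: tick 4 -> clock=20.
Op 14: insert d.com -> 10.0.0.2 (expiry=20+9=29). clock=20
Op 15: tick 1 -> clock=21.
Op 16: tick 6 -> clock=27. purged={a.com,f.com}
lookup d.com: present, ip=10.0.0.2 expiry=29 > clock=27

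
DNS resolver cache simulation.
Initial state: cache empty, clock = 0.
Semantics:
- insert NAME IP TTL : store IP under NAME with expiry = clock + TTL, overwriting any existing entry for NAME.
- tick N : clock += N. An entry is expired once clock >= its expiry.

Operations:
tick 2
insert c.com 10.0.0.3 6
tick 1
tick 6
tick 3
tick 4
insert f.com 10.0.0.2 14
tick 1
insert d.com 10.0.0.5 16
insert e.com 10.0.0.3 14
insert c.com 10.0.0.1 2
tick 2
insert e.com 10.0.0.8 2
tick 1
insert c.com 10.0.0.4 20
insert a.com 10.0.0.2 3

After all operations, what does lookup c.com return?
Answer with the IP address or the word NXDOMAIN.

Answer: 10.0.0.4

Derivation:
Op 1: tick 2 -> clock=2.
Op 2: insert c.com -> 10.0.0.3 (expiry=2+6=8). clock=2
Op 3: tick 1 -> clock=3.
Op 4: tick 6 -> clock=9. purged={c.com}
Op 5: tick 3 -> clock=12.
Op 6: tick 4 -> clock=16.
Op 7: insert f.com -> 10.0.0.2 (expiry=16+14=30). clock=16
Op 8: tick 1 -> clock=17.
Op 9: insert d.com -> 10.0.0.5 (expiry=17+16=33). clock=17
Op 10: insert e.com -> 10.0.0.3 (expiry=17+14=31). clock=17
Op 11: insert c.com -> 10.0.0.1 (expiry=17+2=19). clock=17
Op 12: tick 2 -> clock=19. purged={c.com}
Op 13: insert e.com -> 10.0.0.8 (expiry=19+2=21). clock=19
Op 14: tick 1 -> clock=20.
Op 15: insert c.com -> 10.0.0.4 (expiry=20+20=40). clock=20
Op 16: insert a.com -> 10.0.0.2 (expiry=20+3=23). clock=20
lookup c.com: present, ip=10.0.0.4 expiry=40 > clock=20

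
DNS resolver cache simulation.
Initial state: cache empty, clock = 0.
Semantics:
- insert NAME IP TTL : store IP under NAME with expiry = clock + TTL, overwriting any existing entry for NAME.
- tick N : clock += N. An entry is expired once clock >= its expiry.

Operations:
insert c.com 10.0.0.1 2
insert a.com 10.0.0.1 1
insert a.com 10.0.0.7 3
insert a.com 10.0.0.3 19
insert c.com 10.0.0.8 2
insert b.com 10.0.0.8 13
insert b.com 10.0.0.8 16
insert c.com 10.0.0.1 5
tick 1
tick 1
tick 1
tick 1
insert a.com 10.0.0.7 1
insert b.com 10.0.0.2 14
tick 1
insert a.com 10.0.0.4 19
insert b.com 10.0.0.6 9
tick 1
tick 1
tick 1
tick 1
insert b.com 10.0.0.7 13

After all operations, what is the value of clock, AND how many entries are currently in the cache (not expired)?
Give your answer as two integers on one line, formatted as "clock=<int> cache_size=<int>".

Op 1: insert c.com -> 10.0.0.1 (expiry=0+2=2). clock=0
Op 2: insert a.com -> 10.0.0.1 (expiry=0+1=1). clock=0
Op 3: insert a.com -> 10.0.0.7 (expiry=0+3=3). clock=0
Op 4: insert a.com -> 10.0.0.3 (expiry=0+19=19). clock=0
Op 5: insert c.com -> 10.0.0.8 (expiry=0+2=2). clock=0
Op 6: insert b.com -> 10.0.0.8 (expiry=0+13=13). clock=0
Op 7: insert b.com -> 10.0.0.8 (expiry=0+16=16). clock=0
Op 8: insert c.com -> 10.0.0.1 (expiry=0+5=5). clock=0
Op 9: tick 1 -> clock=1.
Op 10: tick 1 -> clock=2.
Op 11: tick 1 -> clock=3.
Op 12: tick 1 -> clock=4.
Op 13: insert a.com -> 10.0.0.7 (expiry=4+1=5). clock=4
Op 14: insert b.com -> 10.0.0.2 (expiry=4+14=18). clock=4
Op 15: tick 1 -> clock=5. purged={a.com,c.com}
Op 16: insert a.com -> 10.0.0.4 (expiry=5+19=24). clock=5
Op 17: insert b.com -> 10.0.0.6 (expiry=5+9=14). clock=5
Op 18: tick 1 -> clock=6.
Op 19: tick 1 -> clock=7.
Op 20: tick 1 -> clock=8.
Op 21: tick 1 -> clock=9.
Op 22: insert b.com -> 10.0.0.7 (expiry=9+13=22). clock=9
Final clock = 9
Final cache (unexpired): {a.com,b.com} -> size=2

Answer: clock=9 cache_size=2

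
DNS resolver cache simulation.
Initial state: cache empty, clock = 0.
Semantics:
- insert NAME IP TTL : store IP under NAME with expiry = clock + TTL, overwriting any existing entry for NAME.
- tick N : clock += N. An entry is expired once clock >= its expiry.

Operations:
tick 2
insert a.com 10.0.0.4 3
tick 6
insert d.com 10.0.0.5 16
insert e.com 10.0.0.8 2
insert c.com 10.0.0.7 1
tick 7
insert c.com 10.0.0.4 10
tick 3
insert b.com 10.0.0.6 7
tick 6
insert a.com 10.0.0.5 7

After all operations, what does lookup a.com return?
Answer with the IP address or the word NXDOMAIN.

Op 1: tick 2 -> clock=2.
Op 2: insert a.com -> 10.0.0.4 (expiry=2+3=5). clock=2
Op 3: tick 6 -> clock=8. purged={a.com}
Op 4: insert d.com -> 10.0.0.5 (expiry=8+16=24). clock=8
Op 5: insert e.com -> 10.0.0.8 (expiry=8+2=10). clock=8
Op 6: insert c.com -> 10.0.0.7 (expiry=8+1=9). clock=8
Op 7: tick 7 -> clock=15. purged={c.com,e.com}
Op 8: insert c.com -> 10.0.0.4 (expiry=15+10=25). clock=15
Op 9: tick 3 -> clock=18.
Op 10: insert b.com -> 10.0.0.6 (expiry=18+7=25). clock=18
Op 11: tick 6 -> clock=24. purged={d.com}
Op 12: insert a.com -> 10.0.0.5 (expiry=24+7=31). clock=24
lookup a.com: present, ip=10.0.0.5 expiry=31 > clock=24

Answer: 10.0.0.5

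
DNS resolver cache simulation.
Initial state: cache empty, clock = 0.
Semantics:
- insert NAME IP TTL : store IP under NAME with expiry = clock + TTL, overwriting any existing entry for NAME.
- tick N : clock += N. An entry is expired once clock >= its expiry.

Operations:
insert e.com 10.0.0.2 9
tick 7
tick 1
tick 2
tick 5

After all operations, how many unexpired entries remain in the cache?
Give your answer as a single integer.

Answer: 0

Derivation:
Op 1: insert e.com -> 10.0.0.2 (expiry=0+9=9). clock=0
Op 2: tick 7 -> clock=7.
Op 3: tick 1 -> clock=8.
Op 4: tick 2 -> clock=10. purged={e.com}
Op 5: tick 5 -> clock=15.
Final cache (unexpired): {} -> size=0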